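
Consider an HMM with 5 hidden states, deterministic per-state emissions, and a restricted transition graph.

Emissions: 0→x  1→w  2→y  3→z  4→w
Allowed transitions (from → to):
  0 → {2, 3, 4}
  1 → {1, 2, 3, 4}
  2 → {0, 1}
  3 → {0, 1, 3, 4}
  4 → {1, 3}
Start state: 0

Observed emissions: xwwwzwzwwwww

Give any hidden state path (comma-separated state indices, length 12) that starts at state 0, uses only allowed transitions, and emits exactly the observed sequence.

  0: obs=x cand={0} pick 0 [start]
  1: obs=w cand={1,4} pick 4 [0->4 ok]
  2: obs=w cand={1,4} pick 1 [4->1 ok]
  3: obs=w cand={1,4} pick 4 [1->4 ok]
  4: obs=z cand={3} pick 3 [4->3 ok]
  5: obs=w cand={1,4} pick 1 [3->1 ok]
  6: obs=z cand={3} pick 3 [1->3 ok]
  7: obs=w cand={1,4} pick 4 [3->4 ok]
  8: obs=w cand={1,4} pick 1 [4->1 ok]
  9: obs=w cand={1,4} pick 1 [1->1 ok]
  10: obs=w cand={1,4} pick 1 [1->1 ok]
  11: obs=w cand={1,4} pick 1 [1->1 ok]

0,4,1,4,3,1,3,4,1,1,1,1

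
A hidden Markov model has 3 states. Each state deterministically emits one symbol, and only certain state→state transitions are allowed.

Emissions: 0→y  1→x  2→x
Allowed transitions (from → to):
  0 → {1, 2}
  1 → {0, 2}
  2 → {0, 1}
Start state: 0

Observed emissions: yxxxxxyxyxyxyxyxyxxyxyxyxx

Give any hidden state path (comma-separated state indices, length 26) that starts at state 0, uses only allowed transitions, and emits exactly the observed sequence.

  pos 0: y in {0}, choose 0; start
  pos 1: x in {1,2}, choose 1; 0->1 ok
  pos 2: x in {1,2}, choose 2; 1->2 ok
  pos 3: x in {1,2}, choose 1; 2->1 ok
  pos 4: x in {1,2}, choose 2; 1->2 ok
  pos 5: x in {1,2}, choose 1; 2->1 ok
  pos 6: y in {0}, choose 0; 1->0 ok
  pos 7: x in {1,2}, choose 2; 0->2 ok
  pos 8: y in {0}, choose 0; 2->0 ok
  pos 9: x in {1,2}, choose 1; 0->1 ok
  pos 10: y in {0}, choose 0; 1->0 ok
  pos 11: x in {1,2}, choose 2; 0->2 ok
  pos 12: y in {0}, choose 0; 2->0 ok
  pos 13: x in {1,2}, choose 1; 0->1 ok
  pos 14: y in {0}, choose 0; 1->0 ok
  pos 15: x in {1,2}, choose 2; 0->2 ok
  pos 16: y in {0}, choose 0; 2->0 ok
  pos 17: x in {1,2}, choose 1; 0->1 ok
  pos 18: x in {1,2}, choose 2; 1->2 ok
  pos 19: y in {0}, choose 0; 2->0 ok
  pos 20: x in {1,2}, choose 2; 0->2 ok
  pos 21: y in {0}, choose 0; 2->0 ok
  pos 22: x in {1,2}, choose 1; 0->1 ok
  pos 23: y in {0}, choose 0; 1->0 ok
  pos 24: x in {1,2}, choose 1; 0->1 ok
  pos 25: x in {1,2}, choose 2; 1->2 ok

0,1,2,1,2,1,0,2,0,1,0,2,0,1,0,2,0,1,2,0,2,0,1,0,1,2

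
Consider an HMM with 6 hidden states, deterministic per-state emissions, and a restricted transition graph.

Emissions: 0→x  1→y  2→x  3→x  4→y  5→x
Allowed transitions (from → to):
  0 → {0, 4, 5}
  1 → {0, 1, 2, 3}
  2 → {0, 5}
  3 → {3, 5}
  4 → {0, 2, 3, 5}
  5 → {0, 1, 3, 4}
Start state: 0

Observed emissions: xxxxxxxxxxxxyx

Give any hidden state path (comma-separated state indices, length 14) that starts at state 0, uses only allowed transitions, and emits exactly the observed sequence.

  [0] x  {0,2,3,5}  => 0  start
  [1] x  {0,2,3,5}  => 0  0->0 ok
  [2] x  {0,2,3,5}  => 0  0->0 ok
  [3] x  {0,2,3,5}  => 5  0->5 ok
  [4] x  {0,2,3,5}  => 3  5->3 ok
  [5] x  {0,2,3,5}  => 3  3->3 ok
  [6] x  {0,2,3,5}  => 3  3->3 ok
  [7] x  {0,2,3,5}  => 3  3->3 ok
  [8] x  {0,2,3,5}  => 5  3->5 ok
  [9] x  {0,2,3,5}  => 3  5->3 ok
  [10] x  {0,2,3,5}  => 3  3->3 ok
  [11] x  {0,2,3,5}  => 5  3->5 ok
  [12] y  {1,4}  => 4  5->4 ok
  [13] x  {0,2,3,5}  => 2  4->2 ok

0,0,0,5,3,3,3,3,5,3,3,5,4,2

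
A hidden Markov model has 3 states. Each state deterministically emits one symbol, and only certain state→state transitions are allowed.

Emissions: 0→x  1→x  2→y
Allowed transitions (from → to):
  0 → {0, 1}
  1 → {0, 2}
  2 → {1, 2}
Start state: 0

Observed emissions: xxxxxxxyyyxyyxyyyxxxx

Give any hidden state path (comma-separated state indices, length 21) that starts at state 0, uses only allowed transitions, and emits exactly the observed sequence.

0,0,0,1,0,0,1,2,2,2,1,2,2,1,2,2,2,1,0,0,1

  pos 0: x in {0,1}, choose 0; start
  pos 1: x in {0,1}, choose 0; 0->0 ok
  pos 2: x in {0,1}, choose 0; 0->0 ok
  pos 3: x in {0,1}, choose 1; 0->1 ok
  pos 4: x in {0,1}, choose 0; 1->0 ok
  pos 5: x in {0,1}, choose 0; 0->0 ok
  pos 6: x in {0,1}, choose 1; 0->1 ok
  pos 7: y in {2}, choose 2; 1->2 ok
  pos 8: y in {2}, choose 2; 2->2 ok
  pos 9: y in {2}, choose 2; 2->2 ok
  pos 10: x in {0,1}, choose 1; 2->1 ok
  pos 11: y in {2}, choose 2; 1->2 ok
  pos 12: y in {2}, choose 2; 2->2 ok
  pos 13: x in {0,1}, choose 1; 2->1 ok
  pos 14: y in {2}, choose 2; 1->2 ok
  pos 15: y in {2}, choose 2; 2->2 ok
  pos 16: y in {2}, choose 2; 2->2 ok
  pos 17: x in {0,1}, choose 1; 2->1 ok
  pos 18: x in {0,1}, choose 0; 1->0 ok
  pos 19: x in {0,1}, choose 0; 0->0 ok
  pos 20: x in {0,1}, choose 1; 0->1 ok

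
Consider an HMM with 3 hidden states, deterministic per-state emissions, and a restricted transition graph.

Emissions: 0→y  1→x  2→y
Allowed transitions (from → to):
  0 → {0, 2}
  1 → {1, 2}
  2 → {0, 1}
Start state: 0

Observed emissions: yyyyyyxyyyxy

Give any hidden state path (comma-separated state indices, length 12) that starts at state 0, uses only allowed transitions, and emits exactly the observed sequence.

0,0,2,0,0,2,1,2,0,2,1,2

  t0 'y' -> {0,2}, take 0 (start)
  t1 'y' -> {0,2}, take 0 (0->0 ok)
  t2 'y' -> {0,2}, take 2 (0->2 ok)
  t3 'y' -> {0,2}, take 0 (2->0 ok)
  t4 'y' -> {0,2}, take 0 (0->0 ok)
  t5 'y' -> {0,2}, take 2 (0->2 ok)
  t6 'x' -> {1}, take 1 (2->1 ok)
  t7 'y' -> {0,2}, take 2 (1->2 ok)
  t8 'y' -> {0,2}, take 0 (2->0 ok)
  t9 'y' -> {0,2}, take 2 (0->2 ok)
  t10 'x' -> {1}, take 1 (2->1 ok)
  t11 'y' -> {0,2}, take 2 (1->2 ok)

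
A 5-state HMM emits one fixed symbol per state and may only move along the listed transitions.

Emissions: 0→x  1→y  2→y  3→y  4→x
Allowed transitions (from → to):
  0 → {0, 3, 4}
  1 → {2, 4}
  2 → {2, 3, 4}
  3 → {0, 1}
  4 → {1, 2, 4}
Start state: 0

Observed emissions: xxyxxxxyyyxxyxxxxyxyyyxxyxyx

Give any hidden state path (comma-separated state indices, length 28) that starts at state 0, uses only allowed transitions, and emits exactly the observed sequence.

  0: obs=x cand={0,4} pick 0 [start]
  1: obs=x cand={0,4} pick 0 [0->0 ok]
  2: obs=y cand={1,2,3} pick 3 [0->3 ok]
  3: obs=x cand={0,4} pick 0 [3->0 ok]
  4: obs=x cand={0,4} pick 0 [0->0 ok]
  5: obs=x cand={0,4} pick 0 [0->0 ok]
  6: obs=x cand={0,4} pick 4 [0->4 ok]
  7: obs=y cand={1,2,3} pick 2 [4->2 ok]
  8: obs=y cand={1,2,3} pick 3 [2->3 ok]
  9: obs=y cand={1,2,3} pick 1 [3->1 ok]
  10: obs=x cand={0,4} pick 4 [1->4 ok]
  11: obs=x cand={0,4} pick 4 [4->4 ok]
  12: obs=y cand={1,2,3} pick 1 [4->1 ok]
  13: obs=x cand={0,4} pick 4 [1->4 ok]
  14: obs=x cand={0,4} pick 4 [4->4 ok]
  15: obs=x cand={0,4} pick 4 [4->4 ok]
  16: obs=x cand={0,4} pick 4 [4->4 ok]
  17: obs=y cand={1,2,3} pick 2 [4->2 ok]
  18: obs=x cand={0,4} pick 4 [2->4 ok]
  19: obs=y cand={1,2,3} pick 2 [4->2 ok]
  20: obs=y cand={1,2,3} pick 3 [2->3 ok]
  21: obs=y cand={1,2,3} pick 1 [3->1 ok]
  22: obs=x cand={0,4} pick 4 [1->4 ok]
  23: obs=x cand={0,4} pick 4 [4->4 ok]
  24: obs=y cand={1,2,3} pick 2 [4->2 ok]
  25: obs=x cand={0,4} pick 4 [2->4 ok]
  26: obs=y cand={1,2,3} pick 1 [4->1 ok]
  27: obs=x cand={0,4} pick 4 [1->4 ok]

0,0,3,0,0,0,4,2,3,1,4,4,1,4,4,4,4,2,4,2,3,1,4,4,2,4,1,4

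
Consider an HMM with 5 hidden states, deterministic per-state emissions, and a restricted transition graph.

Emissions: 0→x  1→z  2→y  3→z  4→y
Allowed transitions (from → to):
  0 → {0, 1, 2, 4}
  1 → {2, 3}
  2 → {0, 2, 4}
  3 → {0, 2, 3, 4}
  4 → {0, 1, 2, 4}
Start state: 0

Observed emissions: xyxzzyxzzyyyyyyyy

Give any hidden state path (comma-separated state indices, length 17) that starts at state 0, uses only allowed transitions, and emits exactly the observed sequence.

0,4,0,1,3,4,0,1,3,4,4,2,4,2,2,2,4

  pos 0: x in {0}, choose 0; start
  pos 1: y in {2,4}, choose 4; 0->4 ok
  pos 2: x in {0}, choose 0; 4->0 ok
  pos 3: z in {1,3}, choose 1; 0->1 ok
  pos 4: z in {1,3}, choose 3; 1->3 ok
  pos 5: y in {2,4}, choose 4; 3->4 ok
  pos 6: x in {0}, choose 0; 4->0 ok
  pos 7: z in {1,3}, choose 1; 0->1 ok
  pos 8: z in {1,3}, choose 3; 1->3 ok
  pos 9: y in {2,4}, choose 4; 3->4 ok
  pos 10: y in {2,4}, choose 4; 4->4 ok
  pos 11: y in {2,4}, choose 2; 4->2 ok
  pos 12: y in {2,4}, choose 4; 2->4 ok
  pos 13: y in {2,4}, choose 2; 4->2 ok
  pos 14: y in {2,4}, choose 2; 2->2 ok
  pos 15: y in {2,4}, choose 2; 2->2 ok
  pos 16: y in {2,4}, choose 4; 2->4 ok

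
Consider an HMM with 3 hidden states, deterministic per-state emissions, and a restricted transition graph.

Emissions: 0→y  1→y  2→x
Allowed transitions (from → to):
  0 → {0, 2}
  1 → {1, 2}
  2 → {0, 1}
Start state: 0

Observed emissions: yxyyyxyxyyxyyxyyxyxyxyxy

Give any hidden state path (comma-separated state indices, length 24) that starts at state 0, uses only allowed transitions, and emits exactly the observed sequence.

0,2,0,0,0,2,1,2,0,0,2,1,1,2,0,0,2,0,2,0,2,1,2,1

  t0 'y' -> {0,1}, take 0 (start)
  t1 'x' -> {2}, take 2 (0->2 ok)
  t2 'y' -> {0,1}, take 0 (2->0 ok)
  t3 'y' -> {0,1}, take 0 (0->0 ok)
  t4 'y' -> {0,1}, take 0 (0->0 ok)
  t5 'x' -> {2}, take 2 (0->2 ok)
  t6 'y' -> {0,1}, take 1 (2->1 ok)
  t7 'x' -> {2}, take 2 (1->2 ok)
  t8 'y' -> {0,1}, take 0 (2->0 ok)
  t9 'y' -> {0,1}, take 0 (0->0 ok)
  t10 'x' -> {2}, take 2 (0->2 ok)
  t11 'y' -> {0,1}, take 1 (2->1 ok)
  t12 'y' -> {0,1}, take 1 (1->1 ok)
  t13 'x' -> {2}, take 2 (1->2 ok)
  t14 'y' -> {0,1}, take 0 (2->0 ok)
  t15 'y' -> {0,1}, take 0 (0->0 ok)
  t16 'x' -> {2}, take 2 (0->2 ok)
  t17 'y' -> {0,1}, take 0 (2->0 ok)
  t18 'x' -> {2}, take 2 (0->2 ok)
  t19 'y' -> {0,1}, take 0 (2->0 ok)
  t20 'x' -> {2}, take 2 (0->2 ok)
  t21 'y' -> {0,1}, take 1 (2->1 ok)
  t22 'x' -> {2}, take 2 (1->2 ok)
  t23 'y' -> {0,1}, take 1 (2->1 ok)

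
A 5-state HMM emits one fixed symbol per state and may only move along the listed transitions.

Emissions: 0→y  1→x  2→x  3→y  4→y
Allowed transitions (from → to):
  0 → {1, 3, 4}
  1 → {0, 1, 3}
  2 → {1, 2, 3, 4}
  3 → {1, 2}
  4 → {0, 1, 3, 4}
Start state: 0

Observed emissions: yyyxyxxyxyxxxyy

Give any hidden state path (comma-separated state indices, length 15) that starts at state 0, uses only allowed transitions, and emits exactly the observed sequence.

  t0 'y' -> {0,3,4}, take 0 (start)
  t1 'y' -> {0,3,4}, take 4 (0->4 ok)
  t2 'y' -> {0,3,4}, take 3 (4->3 ok)
  t3 'x' -> {1,2}, take 2 (3->2 ok)
  t4 'y' -> {0,3,4}, take 3 (2->3 ok)
  t5 'x' -> {1,2}, take 2 (3->2 ok)
  t6 'x' -> {1,2}, take 2 (2->2 ok)
  t7 'y' -> {0,3,4}, take 4 (2->4 ok)
  t8 'x' -> {1,2}, take 1 (4->1 ok)
  t9 'y' -> {0,3,4}, take 3 (1->3 ok)
  t10 'x' -> {1,2}, take 2 (3->2 ok)
  t11 'x' -> {1,2}, take 2 (2->2 ok)
  t12 'x' -> {1,2}, take 2 (2->2 ok)
  t13 'y' -> {0,3,4}, take 4 (2->4 ok)
  t14 'y' -> {0,3,4}, take 4 (4->4 ok)

0,4,3,2,3,2,2,4,1,3,2,2,2,4,4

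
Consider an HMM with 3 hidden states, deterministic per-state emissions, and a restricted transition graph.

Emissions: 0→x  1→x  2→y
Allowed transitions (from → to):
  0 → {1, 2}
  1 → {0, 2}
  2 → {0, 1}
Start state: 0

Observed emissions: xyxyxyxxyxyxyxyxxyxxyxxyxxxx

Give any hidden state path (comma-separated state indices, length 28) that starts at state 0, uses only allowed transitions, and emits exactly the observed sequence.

  t0 'x' -> {0,1}, take 0 (start)
  t1 'y' -> {2}, take 2 (0->2 ok)
  t2 'x' -> {0,1}, take 1 (2->1 ok)
  t3 'y' -> {2}, take 2 (1->2 ok)
  t4 'x' -> {0,1}, take 1 (2->1 ok)
  t5 'y' -> {2}, take 2 (1->2 ok)
  t6 'x' -> {0,1}, take 1 (2->1 ok)
  t7 'x' -> {0,1}, take 0 (1->0 ok)
  t8 'y' -> {2}, take 2 (0->2 ok)
  t9 'x' -> {0,1}, take 1 (2->1 ok)
  t10 'y' -> {2}, take 2 (1->2 ok)
  t11 'x' -> {0,1}, take 1 (2->1 ok)
  t12 'y' -> {2}, take 2 (1->2 ok)
  t13 'x' -> {0,1}, take 0 (2->0 ok)
  t14 'y' -> {2}, take 2 (0->2 ok)
  t15 'x' -> {0,1}, take 0 (2->0 ok)
  t16 'x' -> {0,1}, take 1 (0->1 ok)
  t17 'y' -> {2}, take 2 (1->2 ok)
  t18 'x' -> {0,1}, take 0 (2->0 ok)
  t19 'x' -> {0,1}, take 1 (0->1 ok)
  t20 'y' -> {2}, take 2 (1->2 ok)
  t21 'x' -> {0,1}, take 1 (2->1 ok)
  t22 'x' -> {0,1}, take 0 (1->0 ok)
  t23 'y' -> {2}, take 2 (0->2 ok)
  t24 'x' -> {0,1}, take 1 (2->1 ok)
  t25 'x' -> {0,1}, take 0 (1->0 ok)
  t26 'x' -> {0,1}, take 1 (0->1 ok)
  t27 'x' -> {0,1}, take 0 (1->0 ok)

0,2,1,2,1,2,1,0,2,1,2,1,2,0,2,0,1,2,0,1,2,1,0,2,1,0,1,0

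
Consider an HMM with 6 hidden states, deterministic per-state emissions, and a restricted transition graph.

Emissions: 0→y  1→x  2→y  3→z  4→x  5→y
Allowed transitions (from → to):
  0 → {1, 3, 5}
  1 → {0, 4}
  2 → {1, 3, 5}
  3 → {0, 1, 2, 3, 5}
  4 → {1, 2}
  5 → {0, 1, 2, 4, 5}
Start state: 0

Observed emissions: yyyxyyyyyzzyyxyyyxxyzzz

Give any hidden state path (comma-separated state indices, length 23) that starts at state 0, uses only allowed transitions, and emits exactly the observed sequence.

  pos 0: y in {0,2,5}, choose 0; start
  pos 1: y in {0,2,5}, choose 5; 0->5 ok
  pos 2: y in {0,2,5}, choose 0; 5->0 ok
  pos 3: x in {1,4}, choose 1; 0->1 ok
  pos 4: y in {0,2,5}, choose 0; 1->0 ok
  pos 5: y in {0,2,5}, choose 5; 0->5 ok
  pos 6: y in {0,2,5}, choose 2; 5->2 ok
  pos 7: y in {0,2,5}, choose 5; 2->5 ok
  pos 8: y in {0,2,5}, choose 0; 5->0 ok
  pos 9: z in {3}, choose 3; 0->3 ok
  pos 10: z in {3}, choose 3; 3->3 ok
  pos 11: y in {0,2,5}, choose 0; 3->0 ok
  pos 12: y in {0,2,5}, choose 5; 0->5 ok
  pos 13: x in {1,4}, choose 4; 5->4 ok
  pos 14: y in {0,2,5}, choose 2; 4->2 ok
  pos 15: y in {0,2,5}, choose 5; 2->5 ok
  pos 16: y in {0,2,5}, choose 5; 5->5 ok
  pos 17: x in {1,4}, choose 4; 5->4 ok
  pos 18: x in {1,4}, choose 1; 4->1 ok
  pos 19: y in {0,2,5}, choose 0; 1->0 ok
  pos 20: z in {3}, choose 3; 0->3 ok
  pos 21: z in {3}, choose 3; 3->3 ok
  pos 22: z in {3}, choose 3; 3->3 ok

0,5,0,1,0,5,2,5,0,3,3,0,5,4,2,5,5,4,1,0,3,3,3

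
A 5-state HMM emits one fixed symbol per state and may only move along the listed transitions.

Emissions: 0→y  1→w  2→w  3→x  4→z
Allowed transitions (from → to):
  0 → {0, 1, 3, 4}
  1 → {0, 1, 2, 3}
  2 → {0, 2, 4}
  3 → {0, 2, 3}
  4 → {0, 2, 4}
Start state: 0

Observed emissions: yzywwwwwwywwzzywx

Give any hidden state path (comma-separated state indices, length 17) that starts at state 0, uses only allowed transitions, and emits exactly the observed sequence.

  pos 0: y in {0}, choose 0; start
  pos 1: z in {4}, choose 4; 0->4 ok
  pos 2: y in {0}, choose 0; 4->0 ok
  pos 3: w in {1,2}, choose 1; 0->1 ok
  pos 4: w in {1,2}, choose 1; 1->1 ok
  pos 5: w in {1,2}, choose 1; 1->1 ok
  pos 6: w in {1,2}, choose 1; 1->1 ok
  pos 7: w in {1,2}, choose 2; 1->2 ok
  pos 8: w in {1,2}, choose 2; 2->2 ok
  pos 9: y in {0}, choose 0; 2->0 ok
  pos 10: w in {1,2}, choose 1; 0->1 ok
  pos 11: w in {1,2}, choose 2; 1->2 ok
  pos 12: z in {4}, choose 4; 2->4 ok
  pos 13: z in {4}, choose 4; 4->4 ok
  pos 14: y in {0}, choose 0; 4->0 ok
  pos 15: w in {1,2}, choose 1; 0->1 ok
  pos 16: x in {3}, choose 3; 1->3 ok

0,4,0,1,1,1,1,2,2,0,1,2,4,4,0,1,3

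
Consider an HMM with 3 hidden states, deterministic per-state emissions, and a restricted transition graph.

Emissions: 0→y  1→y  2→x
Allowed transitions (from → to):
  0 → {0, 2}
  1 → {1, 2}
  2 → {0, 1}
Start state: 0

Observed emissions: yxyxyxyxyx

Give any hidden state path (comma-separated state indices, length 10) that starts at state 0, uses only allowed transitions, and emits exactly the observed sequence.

0,2,1,2,0,2,1,2,1,2

  pos 0: y in {0,1}, choose 0; start
  pos 1: x in {2}, choose 2; 0->2 ok
  pos 2: y in {0,1}, choose 1; 2->1 ok
  pos 3: x in {2}, choose 2; 1->2 ok
  pos 4: y in {0,1}, choose 0; 2->0 ok
  pos 5: x in {2}, choose 2; 0->2 ok
  pos 6: y in {0,1}, choose 1; 2->1 ok
  pos 7: x in {2}, choose 2; 1->2 ok
  pos 8: y in {0,1}, choose 1; 2->1 ok
  pos 9: x in {2}, choose 2; 1->2 ok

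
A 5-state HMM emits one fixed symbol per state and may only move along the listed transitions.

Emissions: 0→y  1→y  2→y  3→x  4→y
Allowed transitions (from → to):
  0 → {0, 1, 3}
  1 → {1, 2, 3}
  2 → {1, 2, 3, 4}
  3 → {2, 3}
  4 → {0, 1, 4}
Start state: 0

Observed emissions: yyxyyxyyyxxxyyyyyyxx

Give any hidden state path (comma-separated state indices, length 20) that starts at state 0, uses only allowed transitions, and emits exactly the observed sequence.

0,0,3,2,1,3,2,1,2,3,3,3,2,1,2,4,4,1,3,3

  0: obs=y cand={0,1,2,4} pick 0 [start]
  1: obs=y cand={0,1,2,4} pick 0 [0->0 ok]
  2: obs=x cand={3} pick 3 [0->3 ok]
  3: obs=y cand={0,1,2,4} pick 2 [3->2 ok]
  4: obs=y cand={0,1,2,4} pick 1 [2->1 ok]
  5: obs=x cand={3} pick 3 [1->3 ok]
  6: obs=y cand={0,1,2,4} pick 2 [3->2 ok]
  7: obs=y cand={0,1,2,4} pick 1 [2->1 ok]
  8: obs=y cand={0,1,2,4} pick 2 [1->2 ok]
  9: obs=x cand={3} pick 3 [2->3 ok]
  10: obs=x cand={3} pick 3 [3->3 ok]
  11: obs=x cand={3} pick 3 [3->3 ok]
  12: obs=y cand={0,1,2,4} pick 2 [3->2 ok]
  13: obs=y cand={0,1,2,4} pick 1 [2->1 ok]
  14: obs=y cand={0,1,2,4} pick 2 [1->2 ok]
  15: obs=y cand={0,1,2,4} pick 4 [2->4 ok]
  16: obs=y cand={0,1,2,4} pick 4 [4->4 ok]
  17: obs=y cand={0,1,2,4} pick 1 [4->1 ok]
  18: obs=x cand={3} pick 3 [1->3 ok]
  19: obs=x cand={3} pick 3 [3->3 ok]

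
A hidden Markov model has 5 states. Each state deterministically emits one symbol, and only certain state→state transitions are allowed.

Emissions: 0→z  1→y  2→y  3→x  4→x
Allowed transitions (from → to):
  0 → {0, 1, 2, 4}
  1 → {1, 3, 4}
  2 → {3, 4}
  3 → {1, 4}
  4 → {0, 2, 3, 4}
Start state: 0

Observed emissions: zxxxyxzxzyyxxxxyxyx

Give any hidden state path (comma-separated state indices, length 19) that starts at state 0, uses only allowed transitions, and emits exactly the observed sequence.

  pos 0: z in {0}, choose 0; start
  pos 1: x in {3,4}, choose 4; 0->4 ok
  pos 2: x in {3,4}, choose 4; 4->4 ok
  pos 3: x in {3,4}, choose 3; 4->3 ok
  pos 4: y in {1,2}, choose 1; 3->1 ok
  pos 5: x in {3,4}, choose 4; 1->4 ok
  pos 6: z in {0}, choose 0; 4->0 ok
  pos 7: x in {3,4}, choose 4; 0->4 ok
  pos 8: z in {0}, choose 0; 4->0 ok
  pos 9: y in {1,2}, choose 1; 0->1 ok
  pos 10: y in {1,2}, choose 1; 1->1 ok
  pos 11: x in {3,4}, choose 4; 1->4 ok
  pos 12: x in {3,4}, choose 4; 4->4 ok
  pos 13: x in {3,4}, choose 3; 4->3 ok
  pos 14: x in {3,4}, choose 4; 3->4 ok
  pos 15: y in {1,2}, choose 2; 4->2 ok
  pos 16: x in {3,4}, choose 3; 2->3 ok
  pos 17: y in {1,2}, choose 1; 3->1 ok
  pos 18: x in {3,4}, choose 4; 1->4 ok

0,4,4,3,1,4,0,4,0,1,1,4,4,3,4,2,3,1,4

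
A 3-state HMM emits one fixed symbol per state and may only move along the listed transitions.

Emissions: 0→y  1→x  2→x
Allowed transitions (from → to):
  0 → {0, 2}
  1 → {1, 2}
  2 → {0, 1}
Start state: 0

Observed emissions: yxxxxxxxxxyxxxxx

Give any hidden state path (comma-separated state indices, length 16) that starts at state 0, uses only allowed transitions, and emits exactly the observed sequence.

  0: obs=y cand={0} pick 0 [start]
  1: obs=x cand={1,2} pick 2 [0->2 ok]
  2: obs=x cand={1,2} pick 1 [2->1 ok]
  3: obs=x cand={1,2} pick 2 [1->2 ok]
  4: obs=x cand={1,2} pick 1 [2->1 ok]
  5: obs=x cand={1,2} pick 2 [1->2 ok]
  6: obs=x cand={1,2} pick 1 [2->1 ok]
  7: obs=x cand={1,2} pick 1 [1->1 ok]
  8: obs=x cand={1,2} pick 1 [1->1 ok]
  9: obs=x cand={1,2} pick 2 [1->2 ok]
  10: obs=y cand={0} pick 0 [2->0 ok]
  11: obs=x cand={1,2} pick 2 [0->2 ok]
  12: obs=x cand={1,2} pick 1 [2->1 ok]
  13: obs=x cand={1,2} pick 1 [1->1 ok]
  14: obs=x cand={1,2} pick 2 [1->2 ok]
  15: obs=x cand={1,2} pick 1 [2->1 ok]

0,2,1,2,1,2,1,1,1,2,0,2,1,1,2,1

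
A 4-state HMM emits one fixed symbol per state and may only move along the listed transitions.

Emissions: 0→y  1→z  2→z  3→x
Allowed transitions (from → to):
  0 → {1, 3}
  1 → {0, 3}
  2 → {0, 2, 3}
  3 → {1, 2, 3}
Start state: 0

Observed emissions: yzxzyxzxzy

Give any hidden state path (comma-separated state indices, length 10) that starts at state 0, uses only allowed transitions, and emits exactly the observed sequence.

  pos 0: y in {0}, choose 0; start
  pos 1: z in {1,2}, choose 1; 0->1 ok
  pos 2: x in {3}, choose 3; 1->3 ok
  pos 3: z in {1,2}, choose 2; 3->2 ok
  pos 4: y in {0}, choose 0; 2->0 ok
  pos 5: x in {3}, choose 3; 0->3 ok
  pos 6: z in {1,2}, choose 2; 3->2 ok
  pos 7: x in {3}, choose 3; 2->3 ok
  pos 8: z in {1,2}, choose 1; 3->1 ok
  pos 9: y in {0}, choose 0; 1->0 ok

0,1,3,2,0,3,2,3,1,0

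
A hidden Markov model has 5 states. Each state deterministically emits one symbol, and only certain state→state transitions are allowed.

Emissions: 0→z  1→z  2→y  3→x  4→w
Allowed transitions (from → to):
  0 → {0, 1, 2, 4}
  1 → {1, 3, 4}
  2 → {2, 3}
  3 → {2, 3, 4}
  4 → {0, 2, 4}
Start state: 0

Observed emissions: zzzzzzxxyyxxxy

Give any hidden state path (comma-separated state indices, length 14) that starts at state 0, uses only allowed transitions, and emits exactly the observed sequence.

0,0,0,0,1,1,3,3,2,2,3,3,3,2

  [0] z  {0,1}  => 0  start
  [1] z  {0,1}  => 0  0->0 ok
  [2] z  {0,1}  => 0  0->0 ok
  [3] z  {0,1}  => 0  0->0 ok
  [4] z  {0,1}  => 1  0->1 ok
  [5] z  {0,1}  => 1  1->1 ok
  [6] x  {3}  => 3  1->3 ok
  [7] x  {3}  => 3  3->3 ok
  [8] y  {2}  => 2  3->2 ok
  [9] y  {2}  => 2  2->2 ok
  [10] x  {3}  => 3  2->3 ok
  [11] x  {3}  => 3  3->3 ok
  [12] x  {3}  => 3  3->3 ok
  [13] y  {2}  => 2  3->2 ok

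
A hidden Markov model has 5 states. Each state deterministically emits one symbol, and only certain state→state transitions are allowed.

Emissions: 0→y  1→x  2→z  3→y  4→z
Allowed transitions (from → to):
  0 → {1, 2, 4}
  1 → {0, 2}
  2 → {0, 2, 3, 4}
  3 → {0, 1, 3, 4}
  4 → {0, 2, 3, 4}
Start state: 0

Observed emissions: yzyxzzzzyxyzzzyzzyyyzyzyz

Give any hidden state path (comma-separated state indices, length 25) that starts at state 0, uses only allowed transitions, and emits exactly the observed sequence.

0,4,3,1,2,2,2,2,3,1,0,4,2,2,0,4,4,3,3,0,4,0,4,0,4

  pos 0: y in {0,3}, choose 0; start
  pos 1: z in {2,4}, choose 4; 0->4 ok
  pos 2: y in {0,3}, choose 3; 4->3 ok
  pos 3: x in {1}, choose 1; 3->1 ok
  pos 4: z in {2,4}, choose 2; 1->2 ok
  pos 5: z in {2,4}, choose 2; 2->2 ok
  pos 6: z in {2,4}, choose 2; 2->2 ok
  pos 7: z in {2,4}, choose 2; 2->2 ok
  pos 8: y in {0,3}, choose 3; 2->3 ok
  pos 9: x in {1}, choose 1; 3->1 ok
  pos 10: y in {0,3}, choose 0; 1->0 ok
  pos 11: z in {2,4}, choose 4; 0->4 ok
  pos 12: z in {2,4}, choose 2; 4->2 ok
  pos 13: z in {2,4}, choose 2; 2->2 ok
  pos 14: y in {0,3}, choose 0; 2->0 ok
  pos 15: z in {2,4}, choose 4; 0->4 ok
  pos 16: z in {2,4}, choose 4; 4->4 ok
  pos 17: y in {0,3}, choose 3; 4->3 ok
  pos 18: y in {0,3}, choose 3; 3->3 ok
  pos 19: y in {0,3}, choose 0; 3->0 ok
  pos 20: z in {2,4}, choose 4; 0->4 ok
  pos 21: y in {0,3}, choose 0; 4->0 ok
  pos 22: z in {2,4}, choose 4; 0->4 ok
  pos 23: y in {0,3}, choose 0; 4->0 ok
  pos 24: z in {2,4}, choose 4; 0->4 ok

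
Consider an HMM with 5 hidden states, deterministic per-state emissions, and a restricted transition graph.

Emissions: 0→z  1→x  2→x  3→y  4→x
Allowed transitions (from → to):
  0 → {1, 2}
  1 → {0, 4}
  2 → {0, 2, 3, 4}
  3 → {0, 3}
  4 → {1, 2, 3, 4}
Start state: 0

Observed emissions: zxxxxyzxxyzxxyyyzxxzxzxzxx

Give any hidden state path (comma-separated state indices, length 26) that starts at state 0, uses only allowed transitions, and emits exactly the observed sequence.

  t0 'z' -> {0}, take 0 (start)
  t1 'x' -> {1,2,4}, take 2 (0->2 ok)
  t2 'x' -> {1,2,4}, take 4 (2->4 ok)
  t3 'x' -> {1,2,4}, take 4 (4->4 ok)
  t4 'x' -> {1,2,4}, take 4 (4->4 ok)
  t5 'y' -> {3}, take 3 (4->3 ok)
  t6 'z' -> {0}, take 0 (3->0 ok)
  t7 'x' -> {1,2,4}, take 2 (0->2 ok)
  t8 'x' -> {1,2,4}, take 2 (2->2 ok)
  t9 'y' -> {3}, take 3 (2->3 ok)
  t10 'z' -> {0}, take 0 (3->0 ok)
  t11 'x' -> {1,2,4}, take 2 (0->2 ok)
  t12 'x' -> {1,2,4}, take 2 (2->2 ok)
  t13 'y' -> {3}, take 3 (2->3 ok)
  t14 'y' -> {3}, take 3 (3->3 ok)
  t15 'y' -> {3}, take 3 (3->3 ok)
  t16 'z' -> {0}, take 0 (3->0 ok)
  t17 'x' -> {1,2,4}, take 2 (0->2 ok)
  t18 'x' -> {1,2,4}, take 2 (2->2 ok)
  t19 'z' -> {0}, take 0 (2->0 ok)
  t20 'x' -> {1,2,4}, take 1 (0->1 ok)
  t21 'z' -> {0}, take 0 (1->0 ok)
  t22 'x' -> {1,2,4}, take 1 (0->1 ok)
  t23 'z' -> {0}, take 0 (1->0 ok)
  t24 'x' -> {1,2,4}, take 1 (0->1 ok)
  t25 'x' -> {1,2,4}, take 4 (1->4 ok)

0,2,4,4,4,3,0,2,2,3,0,2,2,3,3,3,0,2,2,0,1,0,1,0,1,4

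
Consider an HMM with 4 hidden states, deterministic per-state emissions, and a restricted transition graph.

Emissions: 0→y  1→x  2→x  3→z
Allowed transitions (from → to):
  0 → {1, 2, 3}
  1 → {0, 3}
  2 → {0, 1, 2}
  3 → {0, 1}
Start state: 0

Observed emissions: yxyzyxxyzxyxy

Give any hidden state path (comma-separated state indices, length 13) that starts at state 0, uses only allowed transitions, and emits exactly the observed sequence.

0,2,0,3,0,2,1,0,3,1,0,1,0

  [0] y  {0}  => 0  start
  [1] x  {1,2}  => 2  0->2 ok
  [2] y  {0}  => 0  2->0 ok
  [3] z  {3}  => 3  0->3 ok
  [4] y  {0}  => 0  3->0 ok
  [5] x  {1,2}  => 2  0->2 ok
  [6] x  {1,2}  => 1  2->1 ok
  [7] y  {0}  => 0  1->0 ok
  [8] z  {3}  => 3  0->3 ok
  [9] x  {1,2}  => 1  3->1 ok
  [10] y  {0}  => 0  1->0 ok
  [11] x  {1,2}  => 1  0->1 ok
  [12] y  {0}  => 0  1->0 ok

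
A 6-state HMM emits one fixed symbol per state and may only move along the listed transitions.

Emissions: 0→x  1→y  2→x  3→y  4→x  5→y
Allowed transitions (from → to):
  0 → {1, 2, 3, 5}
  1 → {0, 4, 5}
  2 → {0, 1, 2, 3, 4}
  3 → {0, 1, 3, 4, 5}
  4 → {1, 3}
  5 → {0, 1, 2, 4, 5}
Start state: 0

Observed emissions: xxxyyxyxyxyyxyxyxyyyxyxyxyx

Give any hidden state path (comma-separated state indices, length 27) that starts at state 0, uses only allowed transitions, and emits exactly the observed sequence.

  [0] x  {0,2,4}  => 0  start
  [1] x  {0,2,4}  => 2  0->2 ok
  [2] x  {0,2,4}  => 4  2->4 ok
  [3] y  {1,3,5}  => 3  4->3 ok
  [4] y  {1,3,5}  => 1  3->1 ok
  [5] x  {0,2,4}  => 0  1->0 ok
  [6] y  {1,3,5}  => 1  0->1 ok
  [7] x  {0,2,4}  => 0  1->0 ok
  [8] y  {1,3,5}  => 5  0->5 ok
  [9] x  {0,2,4}  => 4  5->4 ok
  [10] y  {1,3,5}  => 3  4->3 ok
  [11] y  {1,3,5}  => 1  3->1 ok
  [12] x  {0,2,4}  => 4  1->4 ok
  [13] y  {1,3,5}  => 3  4->3 ok
  [14] x  {0,2,4}  => 0  3->0 ok
  [15] y  {1,3,5}  => 5  0->5 ok
  [16] x  {0,2,4}  => 4  5->4 ok
  [17] y  {1,3,5}  => 1  4->1 ok
  [18] y  {1,3,5}  => 5  1->5 ok
  [19] y  {1,3,5}  => 5  5->5 ok
  [20] x  {0,2,4}  => 0  5->0 ok
  [21] y  {1,3,5}  => 1  0->1 ok
  [22] x  {0,2,4}  => 0  1->0 ok
  [23] y  {1,3,5}  => 5  0->5 ok
  [24] x  {0,2,4}  => 0  5->0 ok
  [25] y  {1,3,5}  => 5  0->5 ok
  [26] x  {0,2,4}  => 4  5->4 ok

0,2,4,3,1,0,1,0,5,4,3,1,4,3,0,5,4,1,5,5,0,1,0,5,0,5,4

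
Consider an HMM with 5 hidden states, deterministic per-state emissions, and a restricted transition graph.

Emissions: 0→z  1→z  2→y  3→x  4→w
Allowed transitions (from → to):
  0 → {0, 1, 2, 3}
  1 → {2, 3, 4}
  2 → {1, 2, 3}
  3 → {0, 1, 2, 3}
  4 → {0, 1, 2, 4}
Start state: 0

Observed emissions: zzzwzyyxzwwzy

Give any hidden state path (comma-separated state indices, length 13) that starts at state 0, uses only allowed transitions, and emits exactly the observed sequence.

  t0 'z' -> {0,1}, take 0 (start)
  t1 'z' -> {0,1}, take 0 (0->0 ok)
  t2 'z' -> {0,1}, take 1 (0->1 ok)
  t3 'w' -> {4}, take 4 (1->4 ok)
  t4 'z' -> {0,1}, take 1 (4->1 ok)
  t5 'y' -> {2}, take 2 (1->2 ok)
  t6 'y' -> {2}, take 2 (2->2 ok)
  t7 'x' -> {3}, take 3 (2->3 ok)
  t8 'z' -> {0,1}, take 1 (3->1 ok)
  t9 'w' -> {4}, take 4 (1->4 ok)
  t10 'w' -> {4}, take 4 (4->4 ok)
  t11 'z' -> {0,1}, take 1 (4->1 ok)
  t12 'y' -> {2}, take 2 (1->2 ok)

0,0,1,4,1,2,2,3,1,4,4,1,2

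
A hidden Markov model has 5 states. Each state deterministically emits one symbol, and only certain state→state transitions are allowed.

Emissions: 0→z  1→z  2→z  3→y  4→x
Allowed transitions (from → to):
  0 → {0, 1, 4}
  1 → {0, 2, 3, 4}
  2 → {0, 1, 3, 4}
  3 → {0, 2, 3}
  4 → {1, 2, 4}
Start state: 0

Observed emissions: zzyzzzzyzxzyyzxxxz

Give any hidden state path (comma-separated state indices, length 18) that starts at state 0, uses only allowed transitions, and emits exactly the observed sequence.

0,1,3,2,1,2,1,3,0,4,2,3,3,0,4,4,4,1

  t0 'z' -> {0,1,2}, take 0 (start)
  t1 'z' -> {0,1,2}, take 1 (0->1 ok)
  t2 'y' -> {3}, take 3 (1->3 ok)
  t3 'z' -> {0,1,2}, take 2 (3->2 ok)
  t4 'z' -> {0,1,2}, take 1 (2->1 ok)
  t5 'z' -> {0,1,2}, take 2 (1->2 ok)
  t6 'z' -> {0,1,2}, take 1 (2->1 ok)
  t7 'y' -> {3}, take 3 (1->3 ok)
  t8 'z' -> {0,1,2}, take 0 (3->0 ok)
  t9 'x' -> {4}, take 4 (0->4 ok)
  t10 'z' -> {0,1,2}, take 2 (4->2 ok)
  t11 'y' -> {3}, take 3 (2->3 ok)
  t12 'y' -> {3}, take 3 (3->3 ok)
  t13 'z' -> {0,1,2}, take 0 (3->0 ok)
  t14 'x' -> {4}, take 4 (0->4 ok)
  t15 'x' -> {4}, take 4 (4->4 ok)
  t16 'x' -> {4}, take 4 (4->4 ok)
  t17 'z' -> {0,1,2}, take 1 (4->1 ok)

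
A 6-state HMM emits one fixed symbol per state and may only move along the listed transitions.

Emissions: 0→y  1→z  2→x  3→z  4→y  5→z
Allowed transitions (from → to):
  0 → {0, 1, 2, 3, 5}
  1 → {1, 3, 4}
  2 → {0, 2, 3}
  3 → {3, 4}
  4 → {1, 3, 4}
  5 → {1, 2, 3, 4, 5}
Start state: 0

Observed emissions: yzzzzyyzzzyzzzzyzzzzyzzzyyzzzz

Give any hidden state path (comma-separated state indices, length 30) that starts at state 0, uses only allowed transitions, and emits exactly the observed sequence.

  t0 'y' -> {0,4}, take 0 (start)
  t1 'z' -> {1,3,5}, take 5 (0->5 ok)
  t2 'z' -> {1,3,5}, take 1 (5->1 ok)
  t3 'z' -> {1,3,5}, take 1 (1->1 ok)
  t4 'z' -> {1,3,5}, take 1 (1->1 ok)
  t5 'y' -> {0,4}, take 4 (1->4 ok)
  t6 'y' -> {0,4}, take 4 (4->4 ok)
  t7 'z' -> {1,3,5}, take 1 (4->1 ok)
  t8 'z' -> {1,3,5}, take 1 (1->1 ok)
  t9 'z' -> {1,3,5}, take 3 (1->3 ok)
  t10 'y' -> {0,4}, take 4 (3->4 ok)
  t11 'z' -> {1,3,5}, take 1 (4->1 ok)
  t12 'z' -> {1,3,5}, take 1 (1->1 ok)
  t13 'z' -> {1,3,5}, take 1 (1->1 ok)
  t14 'z' -> {1,3,5}, take 3 (1->3 ok)
  t15 'y' -> {0,4}, take 4 (3->4 ok)
  t16 'z' -> {1,3,5}, take 1 (4->1 ok)
  t17 'z' -> {1,3,5}, take 3 (1->3 ok)
  t18 'z' -> {1,3,5}, take 3 (3->3 ok)
  t19 'z' -> {1,3,5}, take 3 (3->3 ok)
  t20 'y' -> {0,4}, take 4 (3->4 ok)
  t21 'z' -> {1,3,5}, take 3 (4->3 ok)
  t22 'z' -> {1,3,5}, take 3 (3->3 ok)
  t23 'z' -> {1,3,5}, take 3 (3->3 ok)
  t24 'y' -> {0,4}, take 4 (3->4 ok)
  t25 'y' -> {0,4}, take 4 (4->4 ok)
  t26 'z' -> {1,3,5}, take 1 (4->1 ok)
  t27 'z' -> {1,3,5}, take 1 (1->1 ok)
  t28 'z' -> {1,3,5}, take 3 (1->3 ok)
  t29 'z' -> {1,3,5}, take 3 (3->3 ok)

0,5,1,1,1,4,4,1,1,3,4,1,1,1,3,4,1,3,3,3,4,3,3,3,4,4,1,1,3,3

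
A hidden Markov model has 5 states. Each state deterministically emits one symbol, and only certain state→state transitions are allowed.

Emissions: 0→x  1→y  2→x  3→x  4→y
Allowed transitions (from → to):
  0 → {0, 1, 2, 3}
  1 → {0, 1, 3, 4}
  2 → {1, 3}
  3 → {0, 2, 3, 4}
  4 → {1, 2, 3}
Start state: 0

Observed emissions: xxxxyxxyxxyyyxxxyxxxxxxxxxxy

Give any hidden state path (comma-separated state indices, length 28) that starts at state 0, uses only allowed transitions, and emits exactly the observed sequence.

0,0,3,2,1,0,2,1,3,3,4,1,1,3,0,2,1,0,0,2,3,3,0,2,3,3,0,1

  0: obs=x cand={0,2,3} pick 0 [start]
  1: obs=x cand={0,2,3} pick 0 [0->0 ok]
  2: obs=x cand={0,2,3} pick 3 [0->3 ok]
  3: obs=x cand={0,2,3} pick 2 [3->2 ok]
  4: obs=y cand={1,4} pick 1 [2->1 ok]
  5: obs=x cand={0,2,3} pick 0 [1->0 ok]
  6: obs=x cand={0,2,3} pick 2 [0->2 ok]
  7: obs=y cand={1,4} pick 1 [2->1 ok]
  8: obs=x cand={0,2,3} pick 3 [1->3 ok]
  9: obs=x cand={0,2,3} pick 3 [3->3 ok]
  10: obs=y cand={1,4} pick 4 [3->4 ok]
  11: obs=y cand={1,4} pick 1 [4->1 ok]
  12: obs=y cand={1,4} pick 1 [1->1 ok]
  13: obs=x cand={0,2,3} pick 3 [1->3 ok]
  14: obs=x cand={0,2,3} pick 0 [3->0 ok]
  15: obs=x cand={0,2,3} pick 2 [0->2 ok]
  16: obs=y cand={1,4} pick 1 [2->1 ok]
  17: obs=x cand={0,2,3} pick 0 [1->0 ok]
  18: obs=x cand={0,2,3} pick 0 [0->0 ok]
  19: obs=x cand={0,2,3} pick 2 [0->2 ok]
  20: obs=x cand={0,2,3} pick 3 [2->3 ok]
  21: obs=x cand={0,2,3} pick 3 [3->3 ok]
  22: obs=x cand={0,2,3} pick 0 [3->0 ok]
  23: obs=x cand={0,2,3} pick 2 [0->2 ok]
  24: obs=x cand={0,2,3} pick 3 [2->3 ok]
  25: obs=x cand={0,2,3} pick 3 [3->3 ok]
  26: obs=x cand={0,2,3} pick 0 [3->0 ok]
  27: obs=y cand={1,4} pick 1 [0->1 ok]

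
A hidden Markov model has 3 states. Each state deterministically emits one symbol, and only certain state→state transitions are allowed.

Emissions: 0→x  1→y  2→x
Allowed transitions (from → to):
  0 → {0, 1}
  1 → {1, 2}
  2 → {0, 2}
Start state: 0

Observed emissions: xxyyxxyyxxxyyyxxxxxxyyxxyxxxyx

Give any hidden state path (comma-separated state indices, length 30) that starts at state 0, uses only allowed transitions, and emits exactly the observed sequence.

  [0] x  {0,2}  => 0  start
  [1] x  {0,2}  => 0  0->0 ok
  [2] y  {1}  => 1  0->1 ok
  [3] y  {1}  => 1  1->1 ok
  [4] x  {0,2}  => 2  1->2 ok
  [5] x  {0,2}  => 0  2->0 ok
  [6] y  {1}  => 1  0->1 ok
  [7] y  {1}  => 1  1->1 ok
  [8] x  {0,2}  => 2  1->2 ok
  [9] x  {0,2}  => 0  2->0 ok
  [10] x  {0,2}  => 0  0->0 ok
  [11] y  {1}  => 1  0->1 ok
  [12] y  {1}  => 1  1->1 ok
  [13] y  {1}  => 1  1->1 ok
  [14] x  {0,2}  => 2  1->2 ok
  [15] x  {0,2}  => 2  2->2 ok
  [16] x  {0,2}  => 2  2->2 ok
  [17] x  {0,2}  => 2  2->2 ok
  [18] x  {0,2}  => 2  2->2 ok
  [19] x  {0,2}  => 0  2->0 ok
  [20] y  {1}  => 1  0->1 ok
  [21] y  {1}  => 1  1->1 ok
  [22] x  {0,2}  => 2  1->2 ok
  [23] x  {0,2}  => 0  2->0 ok
  [24] y  {1}  => 1  0->1 ok
  [25] x  {0,2}  => 2  1->2 ok
  [26] x  {0,2}  => 2  2->2 ok
  [27] x  {0,2}  => 0  2->0 ok
  [28] y  {1}  => 1  0->1 ok
  [29] x  {0,2}  => 2  1->2 ok

0,0,1,1,2,0,1,1,2,0,0,1,1,1,2,2,2,2,2,0,1,1,2,0,1,2,2,0,1,2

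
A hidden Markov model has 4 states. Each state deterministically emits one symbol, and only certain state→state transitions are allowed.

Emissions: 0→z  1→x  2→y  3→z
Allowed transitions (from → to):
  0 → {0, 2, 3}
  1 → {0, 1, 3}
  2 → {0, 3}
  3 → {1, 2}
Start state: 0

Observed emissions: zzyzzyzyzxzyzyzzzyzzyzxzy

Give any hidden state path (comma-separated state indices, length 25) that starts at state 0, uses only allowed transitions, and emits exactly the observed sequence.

0,0,2,0,3,2,0,2,3,1,3,2,3,2,0,0,0,2,0,3,2,3,1,3,2

  t0 'z' -> {0,3}, take 0 (start)
  t1 'z' -> {0,3}, take 0 (0->0 ok)
  t2 'y' -> {2}, take 2 (0->2 ok)
  t3 'z' -> {0,3}, take 0 (2->0 ok)
  t4 'z' -> {0,3}, take 3 (0->3 ok)
  t5 'y' -> {2}, take 2 (3->2 ok)
  t6 'z' -> {0,3}, take 0 (2->0 ok)
  t7 'y' -> {2}, take 2 (0->2 ok)
  t8 'z' -> {0,3}, take 3 (2->3 ok)
  t9 'x' -> {1}, take 1 (3->1 ok)
  t10 'z' -> {0,3}, take 3 (1->3 ok)
  t11 'y' -> {2}, take 2 (3->2 ok)
  t12 'z' -> {0,3}, take 3 (2->3 ok)
  t13 'y' -> {2}, take 2 (3->2 ok)
  t14 'z' -> {0,3}, take 0 (2->0 ok)
  t15 'z' -> {0,3}, take 0 (0->0 ok)
  t16 'z' -> {0,3}, take 0 (0->0 ok)
  t17 'y' -> {2}, take 2 (0->2 ok)
  t18 'z' -> {0,3}, take 0 (2->0 ok)
  t19 'z' -> {0,3}, take 3 (0->3 ok)
  t20 'y' -> {2}, take 2 (3->2 ok)
  t21 'z' -> {0,3}, take 3 (2->3 ok)
  t22 'x' -> {1}, take 1 (3->1 ok)
  t23 'z' -> {0,3}, take 3 (1->3 ok)
  t24 'y' -> {2}, take 2 (3->2 ok)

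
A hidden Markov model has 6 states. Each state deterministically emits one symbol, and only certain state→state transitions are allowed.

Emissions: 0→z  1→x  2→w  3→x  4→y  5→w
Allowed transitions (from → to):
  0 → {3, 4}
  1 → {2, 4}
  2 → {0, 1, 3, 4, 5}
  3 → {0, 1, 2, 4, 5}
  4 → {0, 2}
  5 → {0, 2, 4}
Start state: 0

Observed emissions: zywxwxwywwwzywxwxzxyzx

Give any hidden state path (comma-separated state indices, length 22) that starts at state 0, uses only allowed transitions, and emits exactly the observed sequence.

0,4,2,3,2,3,2,4,2,5,2,0,4,2,3,2,3,0,3,4,0,3

  pos 0: z in {0}, choose 0; start
  pos 1: y in {4}, choose 4; 0->4 ok
  pos 2: w in {2,5}, choose 2; 4->2 ok
  pos 3: x in {1,3}, choose 3; 2->3 ok
  pos 4: w in {2,5}, choose 2; 3->2 ok
  pos 5: x in {1,3}, choose 3; 2->3 ok
  pos 6: w in {2,5}, choose 2; 3->2 ok
  pos 7: y in {4}, choose 4; 2->4 ok
  pos 8: w in {2,5}, choose 2; 4->2 ok
  pos 9: w in {2,5}, choose 5; 2->5 ok
  pos 10: w in {2,5}, choose 2; 5->2 ok
  pos 11: z in {0}, choose 0; 2->0 ok
  pos 12: y in {4}, choose 4; 0->4 ok
  pos 13: w in {2,5}, choose 2; 4->2 ok
  pos 14: x in {1,3}, choose 3; 2->3 ok
  pos 15: w in {2,5}, choose 2; 3->2 ok
  pos 16: x in {1,3}, choose 3; 2->3 ok
  pos 17: z in {0}, choose 0; 3->0 ok
  pos 18: x in {1,3}, choose 3; 0->3 ok
  pos 19: y in {4}, choose 4; 3->4 ok
  pos 20: z in {0}, choose 0; 4->0 ok
  pos 21: x in {1,3}, choose 3; 0->3 ok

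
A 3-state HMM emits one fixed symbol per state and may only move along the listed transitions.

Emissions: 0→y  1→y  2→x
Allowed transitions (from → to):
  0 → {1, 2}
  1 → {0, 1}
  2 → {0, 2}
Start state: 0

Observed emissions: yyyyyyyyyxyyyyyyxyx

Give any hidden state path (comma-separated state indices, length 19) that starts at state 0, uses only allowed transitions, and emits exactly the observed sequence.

  pos 0: y in {0,1}, choose 0; start
  pos 1: y in {0,1}, choose 1; 0->1 ok
  pos 2: y in {0,1}, choose 1; 1->1 ok
  pos 3: y in {0,1}, choose 0; 1->0 ok
  pos 4: y in {0,1}, choose 1; 0->1 ok
  pos 5: y in {0,1}, choose 0; 1->0 ok
  pos 6: y in {0,1}, choose 1; 0->1 ok
  pos 7: y in {0,1}, choose 1; 1->1 ok
  pos 8: y in {0,1}, choose 0; 1->0 ok
  pos 9: x in {2}, choose 2; 0->2 ok
  pos 10: y in {0,1}, choose 0; 2->0 ok
  pos 11: y in {0,1}, choose 1; 0->1 ok
  pos 12: y in {0,1}, choose 1; 1->1 ok
  pos 13: y in {0,1}, choose 0; 1->0 ok
  pos 14: y in {0,1}, choose 1; 0->1 ok
  pos 15: y in {0,1}, choose 0; 1->0 ok
  pos 16: x in {2}, choose 2; 0->2 ok
  pos 17: y in {0,1}, choose 0; 2->0 ok
  pos 18: x in {2}, choose 2; 0->2 ok

0,1,1,0,1,0,1,1,0,2,0,1,1,0,1,0,2,0,2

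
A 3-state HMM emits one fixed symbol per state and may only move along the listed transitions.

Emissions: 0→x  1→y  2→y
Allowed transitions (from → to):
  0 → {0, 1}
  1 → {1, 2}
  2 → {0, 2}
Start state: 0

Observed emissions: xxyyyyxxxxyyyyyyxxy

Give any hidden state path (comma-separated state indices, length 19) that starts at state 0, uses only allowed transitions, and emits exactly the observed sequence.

  0: obs=x cand={0} pick 0 [start]
  1: obs=x cand={0} pick 0 [0->0 ok]
  2: obs=y cand={1,2} pick 1 [0->1 ok]
  3: obs=y cand={1,2} pick 1 [1->1 ok]
  4: obs=y cand={1,2} pick 1 [1->1 ok]
  5: obs=y cand={1,2} pick 2 [1->2 ok]
  6: obs=x cand={0} pick 0 [2->0 ok]
  7: obs=x cand={0} pick 0 [0->0 ok]
  8: obs=x cand={0} pick 0 [0->0 ok]
  9: obs=x cand={0} pick 0 [0->0 ok]
  10: obs=y cand={1,2} pick 1 [0->1 ok]
  11: obs=y cand={1,2} pick 1 [1->1 ok]
  12: obs=y cand={1,2} pick 1 [1->1 ok]
  13: obs=y cand={1,2} pick 2 [1->2 ok]
  14: obs=y cand={1,2} pick 2 [2->2 ok]
  15: obs=y cand={1,2} pick 2 [2->2 ok]
  16: obs=x cand={0} pick 0 [2->0 ok]
  17: obs=x cand={0} pick 0 [0->0 ok]
  18: obs=y cand={1,2} pick 1 [0->1 ok]

0,0,1,1,1,2,0,0,0,0,1,1,1,2,2,2,0,0,1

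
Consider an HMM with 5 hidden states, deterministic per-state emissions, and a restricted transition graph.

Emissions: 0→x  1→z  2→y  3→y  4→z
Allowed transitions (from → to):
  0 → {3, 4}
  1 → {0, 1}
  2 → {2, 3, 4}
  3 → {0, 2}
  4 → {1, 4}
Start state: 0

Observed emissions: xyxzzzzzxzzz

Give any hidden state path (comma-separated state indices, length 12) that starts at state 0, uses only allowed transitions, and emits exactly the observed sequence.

  pos 0: x in {0}, choose 0; start
  pos 1: y in {2,3}, choose 3; 0->3 ok
  pos 2: x in {0}, choose 0; 3->0 ok
  pos 3: z in {1,4}, choose 4; 0->4 ok
  pos 4: z in {1,4}, choose 4; 4->4 ok
  pos 5: z in {1,4}, choose 1; 4->1 ok
  pos 6: z in {1,4}, choose 1; 1->1 ok
  pos 7: z in {1,4}, choose 1; 1->1 ok
  pos 8: x in {0}, choose 0; 1->0 ok
  pos 9: z in {1,4}, choose 4; 0->4 ok
  pos 10: z in {1,4}, choose 4; 4->4 ok
  pos 11: z in {1,4}, choose 4; 4->4 ok

0,3,0,4,4,1,1,1,0,4,4,4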